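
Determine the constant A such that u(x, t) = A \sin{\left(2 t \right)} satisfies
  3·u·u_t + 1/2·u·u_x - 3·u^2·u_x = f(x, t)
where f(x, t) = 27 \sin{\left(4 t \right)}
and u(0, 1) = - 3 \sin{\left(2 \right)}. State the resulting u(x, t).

Substitute the ansatz u = A \sin{\left(2 t \right)} into the left-hand side.
Derivatives of the ansatz:
  u_t = 2 A \cos{\left(2 t \right)}
  u_x = 0
Term by term:
  3·u·u_t = 6 A^{2} \sin{\left(2 t \right)} \cos{\left(2 t \right)}
  1/2·u·u_x = 0
  -3·u^2·u_x = 0
So the left-hand side equals
  6 A^{2} \sin{\left(2 t \right)} \cos{\left(2 t \right)}
This must equal f(x, t) identically; expanded, f = 54 \sin{\left(2 t \right)} \cos{\left(2 t \right)}.
Matching coefficients of the independent functions:
  [\sin{\left(2 t \right)} \cos{\left(2 t \right)}]:  6 A^{2} = 54
These equations allow (A) = (-3) or (3).
Impose the point condition(s):
  u(0, 1) = - 3 \sin{\left(2 \right)}  ⟹  A \sin{\left(2 \right)} = - 3 \sin{\left(2 \right)}
Only A = -3 satisfies everything.
Hence u(x, t) = - 3 \sin{\left(2 t \right)}.

Answer: u(x, t) = - 3 \sin{\left(2 t \right)}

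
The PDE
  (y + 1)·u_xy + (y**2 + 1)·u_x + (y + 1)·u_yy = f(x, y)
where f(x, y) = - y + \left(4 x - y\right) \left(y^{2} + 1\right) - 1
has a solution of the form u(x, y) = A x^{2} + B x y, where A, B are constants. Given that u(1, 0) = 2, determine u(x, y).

Substitute the ansatz u = A x^{2} + B x y into the left-hand side.
Derivatives of the ansatz:
  u_xy = B
  u_x = 2 A x + B y
  u_yy = 0
Term by term:
  (y + 1)·u_xy = B y + B
  (y**2 + 1)·u_x = 2 A x y^{2} + 2 A x + B y^{3} + B y
  (y + 1)·u_yy = 0
So the left-hand side equals
  2 A x y^{2} + 2 A x + B y^{3} + 2 B y + B
This must equal f(x, y) identically; expanded, f = 4 x y^{2} + 4 x - y^{3} - 2 y - 1.
Matching coefficients of the independent functions:
  [constant term, y^{3}]:  B = -1
  [x, x y^{2}]:  2 A = 4
  [y]:  2 B = -2
Solving: A = 2, B = -1.
Check against the point condition:
  u(1, 0) = 2  ⟹  A = 2  ✓
Hence u(x, y) = 2 x^{2} - x y.

Answer: u(x, y) = 2 x^{2} - x y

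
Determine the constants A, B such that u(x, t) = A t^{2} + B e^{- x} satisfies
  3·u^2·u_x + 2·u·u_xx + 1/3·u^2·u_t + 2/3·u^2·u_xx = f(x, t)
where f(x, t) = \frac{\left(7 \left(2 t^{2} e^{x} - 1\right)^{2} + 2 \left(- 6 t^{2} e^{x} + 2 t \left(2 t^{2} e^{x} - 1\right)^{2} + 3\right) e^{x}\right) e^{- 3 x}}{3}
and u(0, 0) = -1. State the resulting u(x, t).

Substitute the ansatz u = A t^{2} + B e^{- x} into the left-hand side.
Derivatives of the ansatz:
  u_x = - B e^{- x}
  u_xx = B e^{- x}
  u_t = 2 A t
Term by term:
  3·u^2·u_x = - 3 A^{2} B t^{4} e^{- x} - 6 A B^{2} t^{2} e^{- 2 x} - 3 B^{3} e^{- 3 x}
  2·u·u_xx = 2 A B t^{2} e^{- x} + 2 B^{2} e^{- 2 x}
  1/3·u^2·u_t = \frac{2 A^{3} t^{5}}{3} + \frac{4 A^{2} B t^{3} e^{- x}}{3} + \frac{2 A B^{2} t e^{- 2 x}}{3}
  2/3·u^2·u_xx = \frac{2 A^{2} B t^{4} e^{- x}}{3} + \frac{4 A B^{2} t^{2} e^{- 2 x}}{3} + \frac{2 B^{3} e^{- 3 x}}{3}
So the left-hand side equals
  \frac{2 A^{3} t^{5}}{3} - \frac{7 A^{2} B t^{4} e^{- x}}{3} + \frac{4 A^{2} B t^{3} e^{- x}}{3} - \frac{14 A B^{2} t^{2} e^{- 2 x}}{3} + \frac{2 A B^{2} t e^{- 2 x}}{3} + 2 A B t^{2} e^{- x} - \frac{7 B^{3} e^{- 3 x}}{3} + 2 B^{2} e^{- 2 x}
This must equal f(x, t) identically; expanded, f = \frac{16 t^{5}}{3} + \frac{28 t^{4} e^{- x}}{3} - \frac{16 t^{3} e^{- x}}{3} - 4 t^{2} e^{- x} - \frac{28 t^{2} e^{- 2 x}}{3} + \frac{4 t e^{- 2 x}}{3} + 2 e^{- 2 x} + \frac{7 e^{- 3 x}}{3}.
Matching coefficients of the independent functions:
  [t^{5}]:  \frac{2 A^{3}}{3} = \frac{16}{3}
  [t e^{- 2 x}]:  \frac{2 A B^{2}}{3} = \frac{4}{3}
  [t^{2} e^{- 2 x}]:  - \frac{14 A B^{2}}{3} = - \frac{28}{3}
  [t^{2} e^{- x}]:  2 A B = -4
  [t^{3} e^{- x}]:  \frac{4 A^{2} B}{3} = - \frac{16}{3}
  [t^{4} e^{- x}]:  - \frac{7 A^{2} B}{3} = \frac{28}{3}
  [e^{- 3 x}]:  - \frac{7 B^{3}}{3} = \frac{7}{3}
  [e^{- 2 x}]:  2 B^{2} = 2
Solving: A = 2, B = -1.
Check against the point condition:
  u(0, 0) = -1  ⟹  B = -1  ✓
Hence u(x, t) = 2 t^{2} - e^{- x}.

Answer: u(x, t) = 2 t^{2} - e^{- x}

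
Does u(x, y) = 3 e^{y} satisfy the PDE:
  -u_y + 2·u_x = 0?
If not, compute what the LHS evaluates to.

Answer: No, the LHS evaluates to - 3 e^{y}

Derivation:
Evaluate each term of the left-hand side for u = 3 e^{y}.
Derivatives:
  u_y = 3 e^{y}
  u_x = 0
Terms:
  -u_y = - 3 e^{y}
  2·u_x = 0
Sum: LHS = - 3 e^{y}
Given right-hand side: 0. Difference LHS − RHS = - 3 e^{y} ≠ 0, so u is not a solution.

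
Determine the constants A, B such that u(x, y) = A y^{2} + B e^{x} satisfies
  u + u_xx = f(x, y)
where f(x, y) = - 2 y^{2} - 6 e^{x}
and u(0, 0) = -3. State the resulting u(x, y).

Substitute the ansatz u = A y^{2} + B e^{x} into the left-hand side.
Derivatives of the ansatz:
  u_xx = B e^{x}
Term by term:
  u = A y^{2} + B e^{x}
  u_xx = B e^{x}
So the left-hand side equals
  A y^{2} + 2 B e^{x}
This must equal f(x, y) = - 2 y^{2} - 6 e^{x} identically.
Matching coefficients of the independent functions:
  [y^{2}]:  A = -2
  [e^{x}]:  2 B = -6
Solving: A = -2, B = -3.
Check against the point condition:
  u(0, 0) = -3  ⟹  B = -3  ✓
Hence u(x, y) = - 2 y^{2} - 3 e^{x}.

Answer: u(x, y) = - 2 y^{2} - 3 e^{x}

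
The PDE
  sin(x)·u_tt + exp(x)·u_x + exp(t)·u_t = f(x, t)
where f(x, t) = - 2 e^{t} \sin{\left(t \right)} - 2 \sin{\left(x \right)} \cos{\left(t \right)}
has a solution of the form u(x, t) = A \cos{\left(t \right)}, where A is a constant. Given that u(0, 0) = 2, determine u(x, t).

Answer: u(x, t) = 2 \cos{\left(t \right)}

Derivation:
Substitute the ansatz u = A \cos{\left(t \right)} into the left-hand side.
Derivatives of the ansatz:
  u_tt = - A \cos{\left(t \right)}
  u_x = 0
  u_t = - A \sin{\left(t \right)}
Term by term:
  sin(x)·u_tt = - A \sin{\left(x \right)} \cos{\left(t \right)}
  exp(x)·u_x = 0
  exp(t)·u_t = - A e^{t} \sin{\left(t \right)}
So the left-hand side equals
  - A e^{t} \sin{\left(t \right)} - A \sin{\left(x \right)} \cos{\left(t \right)}
This must equal f(x, t) = - 2 e^{t} \sin{\left(t \right)} - 2 \sin{\left(x \right)} \cos{\left(t \right)} identically.
Matching coefficients of the independent functions:
  [e^{t} \sin{\left(t \right)}, \sin{\left(x \right)} \cos{\left(t \right)}]:  - A = -2
Solving: A = 2.
Check against the point condition:
  u(0, 0) = 2  ⟹  A = 2  ✓
Hence u(x, t) = 2 \cos{\left(t \right)}.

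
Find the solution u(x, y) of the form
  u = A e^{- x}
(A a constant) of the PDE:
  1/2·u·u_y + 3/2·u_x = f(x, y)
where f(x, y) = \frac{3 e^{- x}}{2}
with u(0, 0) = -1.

Substitute the ansatz u = A e^{- x} into the left-hand side.
Derivatives of the ansatz:
  u_y = 0
  u_x = - A e^{- x}
Term by term:
  1/2·u·u_y = 0
  3/2·u_x = - \frac{3 A e^{- x}}{2}
So the left-hand side equals
  - \frac{3 A e^{- x}}{2}
This must equal f(x, y) = \frac{3 e^{- x}}{2} identically.
Matching coefficients of the independent functions:
  [e^{- x}]:  - \frac{3 A}{2} = \frac{3}{2}
Solving: A = -1.
Check against the point condition:
  u(0, 0) = -1  ⟹  A = -1  ✓
Hence u(x, y) = - e^{- x}.

Answer: u(x, y) = - e^{- x}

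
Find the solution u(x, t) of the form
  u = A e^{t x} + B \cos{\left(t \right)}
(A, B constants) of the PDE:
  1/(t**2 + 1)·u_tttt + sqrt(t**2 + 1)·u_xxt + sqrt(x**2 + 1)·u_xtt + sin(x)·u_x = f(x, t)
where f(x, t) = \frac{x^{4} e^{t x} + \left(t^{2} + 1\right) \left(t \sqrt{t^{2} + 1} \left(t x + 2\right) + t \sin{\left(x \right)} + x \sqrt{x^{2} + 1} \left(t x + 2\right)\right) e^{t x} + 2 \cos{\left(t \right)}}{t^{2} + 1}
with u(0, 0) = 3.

Substitute the ansatz u = A e^{t x} + B \cos{\left(t \right)} into the left-hand side.
Derivatives of the ansatz:
  u_tttt = A x^{4} e^{t x} + B \cos{\left(t \right)}
  u_xxt = A t^{2} x e^{t x} + 2 A t e^{t x}
  u_xtt = A t x^{2} e^{t x} + 2 A x e^{t x}
  u_x = A t e^{t x}
Term by term:
  1/(t**2 + 1)·u_tttt = \frac{A x^{4} e^{t x}}{t^{2} + 1} + \frac{B \cos{\left(t \right)}}{t^{2} + 1}
  sqrt(t**2 + 1)·u_xxt = A t^{2} x \sqrt{t^{2} + 1} e^{t x} + 2 A t \sqrt{t^{2} + 1} e^{t x}
  sqrt(x**2 + 1)·u_xtt = A t x^{2} \sqrt{x^{2} + 1} e^{t x} + 2 A x \sqrt{x^{2} + 1} e^{t x}
  sin(x)·u_x = A t e^{t x} \sin{\left(x \right)}
So the left-hand side equals
  A t^{2} x \sqrt{t^{2} + 1} e^{t x} + A t x^{2} \sqrt{x^{2} + 1} e^{t x} + 2 A t \sqrt{t^{2} + 1} e^{t x} + A t e^{t x} \sin{\left(x \right)} + \frac{A x^{4} e^{t x}}{t^{2} + 1} + 2 A x \sqrt{x^{2} + 1} e^{t x} + \frac{B \cos{\left(t \right)}}{t^{2} + 1}
This must equal f(x, t) identically; expanded, f = t^{2} x \sqrt{t^{2} + 1} e^{t x} + t x^{2} \sqrt{x^{2} + 1} e^{t x} + 2 t \sqrt{t^{2} + 1} e^{t x} + t e^{t x} \sin{\left(x \right)} + \frac{x^{4} e^{t x}}{t^{2} + 1} + 2 x \sqrt{x^{2} + 1} e^{t x} + \frac{2 \cos{\left(t \right)}}{t^{2} + 1}.
Matching coefficients of the independent functions:
  [\frac{\cos{\left(t \right)}}{t^{2} + 1}]:  B = 2
  [t \sqrt{t^{2} + 1} e^{t x}, x \sqrt{x^{2} + 1} e^{t x}]:  2 A = 2
  [t e^{t x} \sin{\left(x \right)}, \frac{x^{4} e^{t x}}{t^{2} + 1}, t x^{2} \sqrt{x^{2} + 1} e^{t x}, t^{2} x \sqrt{t^{2} + 1} e^{t x}]:  A = 1
Solving: A = 1, B = 2.
Check against the point condition:
  u(0, 0) = 3  ⟹  A + B = 3  ✓
Hence u(x, t) = e^{t x} + 2 \cos{\left(t \right)}.

Answer: u(x, t) = e^{t x} + 2 \cos{\left(t \right)}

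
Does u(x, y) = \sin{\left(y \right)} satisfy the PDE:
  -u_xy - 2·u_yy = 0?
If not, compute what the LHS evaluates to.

Evaluate each term of the left-hand side for u = \sin{\left(y \right)}.
Derivatives:
  u_xy = 0
  u_yy = - \sin{\left(y \right)}
Terms:
  -u_xy = 0
  -2·u_yy = 2 \sin{\left(y \right)}
Sum: LHS = 2 \sin{\left(y \right)}
Given right-hand side: 0. Difference LHS − RHS = 2 \sin{\left(y \right)} ≠ 0, so u is not a solution.

Answer: No, the LHS evaluates to 2 \sin{\left(y \right)}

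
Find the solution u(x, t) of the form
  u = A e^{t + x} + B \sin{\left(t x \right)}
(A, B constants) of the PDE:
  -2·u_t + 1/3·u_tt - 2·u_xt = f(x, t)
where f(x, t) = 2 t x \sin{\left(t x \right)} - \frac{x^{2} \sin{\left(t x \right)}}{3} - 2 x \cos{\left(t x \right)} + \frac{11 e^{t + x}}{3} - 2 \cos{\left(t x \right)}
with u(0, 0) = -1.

Answer: u(x, t) = - e^{t + x} + \sin{\left(t x \right)}

Derivation:
Substitute the ansatz u = A e^{t + x} + B \sin{\left(t x \right)} into the left-hand side.
Derivatives of the ansatz:
  u_t = A e^{t} e^{x} + B x \cos{\left(t x \right)}
  u_tt = A e^{t} e^{x} - B x^{2} \sin{\left(t x \right)}
  u_xt = A e^{t} e^{x} - B t x \sin{\left(t x \right)} + B \cos{\left(t x \right)}
Term by term:
  -2·u_t = - 2 A e^{t} e^{x} - 2 B x \cos{\left(t x \right)}
  1/3·u_tt = \frac{A e^{t} e^{x}}{3} - \frac{B x^{2} \sin{\left(t x \right)}}{3}
  -2·u_xt = - 2 A e^{t} e^{x} + 2 B t x \sin{\left(t x \right)} - 2 B \cos{\left(t x \right)}
So the left-hand side equals
  - \frac{11 A e^{t} e^{x}}{3} + 2 B t x \sin{\left(t x \right)} - \frac{B x^{2} \sin{\left(t x \right)}}{3} - 2 B x \cos{\left(t x \right)} - 2 B \cos{\left(t x \right)}
This must equal f(x, t) identically; expanded, f = 2 t x \sin{\left(t x \right)} - \frac{x^{2} \sin{\left(t x \right)}}{3} - 2 x \cos{\left(t x \right)} + \frac{11 e^{t} e^{x}}{3} - 2 \cos{\left(t x \right)}.
Matching coefficients of the independent functions:
  [x \cos{\left(t x \right)}, \cos{\left(t x \right)}]:  - 2 B = -2
  [x^{2} \sin{\left(t x \right)}]:  - \frac{B}{3} = - \frac{1}{3}
  [e^{t} e^{x}]:  - \frac{11 A}{3} = \frac{11}{3}
  [t x \sin{\left(t x \right)}]:  2 B = 2
Solving: A = -1, B = 1.
Check against the point condition:
  u(0, 0) = -1  ⟹  A = -1  ✓
Hence u(x, t) = - e^{t + x} + \sin{\left(t x \right)}.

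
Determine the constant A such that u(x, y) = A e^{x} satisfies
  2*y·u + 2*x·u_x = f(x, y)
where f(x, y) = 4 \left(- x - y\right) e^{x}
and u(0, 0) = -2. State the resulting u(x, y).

Answer: u(x, y) = - 2 e^{x}

Derivation:
Substitute the ansatz u = A e^{x} into the left-hand side.
Derivatives of the ansatz:
  u_x = A e^{x}
Term by term:
  2*y·u = 2 A y e^{x}
  2*x·u_x = 2 A x e^{x}
So the left-hand side equals
  2 A x e^{x} + 2 A y e^{x}
This must equal f(x, y) identically; expanded, f = - 4 x e^{x} - 4 y e^{x}.
Matching coefficients of the independent functions:
  [x e^{x}, y e^{x}]:  2 A = -4
Solving: A = -2.
Check against the point condition:
  u(0, 0) = -2  ⟹  A = -2  ✓
Hence u(x, y) = - 2 e^{x}.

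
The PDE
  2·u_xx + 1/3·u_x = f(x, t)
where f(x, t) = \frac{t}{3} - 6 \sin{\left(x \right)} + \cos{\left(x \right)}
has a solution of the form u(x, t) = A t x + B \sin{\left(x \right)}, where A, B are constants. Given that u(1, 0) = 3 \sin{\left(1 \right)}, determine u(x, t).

Substitute the ansatz u = A t x + B \sin{\left(x \right)} into the left-hand side.
Derivatives of the ansatz:
  u_xx = - B \sin{\left(x \right)}
  u_x = A t + B \cos{\left(x \right)}
Term by term:
  2·u_xx = - 2 B \sin{\left(x \right)}
  1/3·u_x = \frac{A t}{3} + \frac{B \cos{\left(x \right)}}{3}
So the left-hand side equals
  \frac{A t}{3} - 2 B \sin{\left(x \right)} + \frac{B \cos{\left(x \right)}}{3}
This must equal f(x, t) = \frac{t}{3} - 6 \sin{\left(x \right)} + \cos{\left(x \right)} identically.
Matching coefficients of the independent functions:
  [t]:  \frac{A}{3} = \frac{1}{3}
  [\sin{\left(x \right)}]:  - 2 B = -6
  [\cos{\left(x \right)}]:  \frac{B}{3} = 1
Solving: A = 1, B = 3.
Check against the point condition:
  u(1, 0) = 3 \sin{\left(1 \right)}  ⟹  B \sin{\left(1 \right)} = 3 \sin{\left(1 \right)}  ✓
Hence u(x, t) = t x + 3 \sin{\left(x \right)}.

Answer: u(x, t) = t x + 3 \sin{\left(x \right)}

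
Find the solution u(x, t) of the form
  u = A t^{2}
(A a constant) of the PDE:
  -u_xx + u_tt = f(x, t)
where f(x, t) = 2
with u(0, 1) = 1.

Substitute the ansatz u = A t^{2} into the left-hand side.
Derivatives of the ansatz:
  u_xx = 0
  u_tt = 2 A
Term by term:
  -u_xx = 0
  u_tt = 2 A
So the left-hand side equals
  2 A
This must equal f(x, t) = 2 identically.
Matching coefficients of the independent functions:
  [constant term]:  2 A = 2
Solving: A = 1.
Check against the point condition:
  u(0, 1) = 1  ⟹  A = 1  ✓
Hence u(x, t) = t^{2}.

Answer: u(x, t) = t^{2}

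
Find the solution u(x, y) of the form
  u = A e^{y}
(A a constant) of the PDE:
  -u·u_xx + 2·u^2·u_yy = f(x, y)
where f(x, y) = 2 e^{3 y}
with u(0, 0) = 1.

Substitute the ansatz u = A e^{y} into the left-hand side.
Derivatives of the ansatz:
  u_xx = 0
  u_yy = A e^{y}
Term by term:
  -u·u_xx = 0
  2·u^2·u_yy = 2 A^{3} e^{3 y}
So the left-hand side equals
  2 A^{3} e^{3 y}
This must equal f(x, y) = 2 e^{3 y} identically.
Matching coefficients of the independent functions:
  [e^{3 y}]:  2 A^{3} = 2
Solving: A = 1.
Check against the point condition:
  u(0, 0) = 1  ⟹  A = 1  ✓
Hence u(x, y) = e^{y}.

Answer: u(x, y) = e^{y}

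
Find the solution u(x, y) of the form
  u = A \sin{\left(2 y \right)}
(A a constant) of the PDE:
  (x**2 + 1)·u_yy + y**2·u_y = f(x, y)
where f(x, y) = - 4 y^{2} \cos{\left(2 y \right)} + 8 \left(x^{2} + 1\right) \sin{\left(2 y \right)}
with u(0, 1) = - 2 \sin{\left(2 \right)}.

Substitute the ansatz u = A \sin{\left(2 y \right)} into the left-hand side.
Derivatives of the ansatz:
  u_yy = - 4 A \sin{\left(2 y \right)}
  u_y = 2 A \cos{\left(2 y \right)}
Term by term:
  (x**2 + 1)·u_yy = - 4 A x^{2} \sin{\left(2 y \right)} - 4 A \sin{\left(2 y \right)}
  y**2·u_y = 2 A y^{2} \cos{\left(2 y \right)}
So the left-hand side equals
  - 4 A x^{2} \sin{\left(2 y \right)} + 2 A y^{2} \cos{\left(2 y \right)} - 4 A \sin{\left(2 y \right)}
This must equal f(x, y) identically; expanded, f = 8 x^{2} \sin{\left(2 y \right)} - 4 y^{2} \cos{\left(2 y \right)} + 8 \sin{\left(2 y \right)}.
Matching coefficients of the independent functions:
  [x^{2} \sin{\left(2 y \right)}, \sin{\left(2 y \right)}]:  - 4 A = 8
  [y^{2} \cos{\left(2 y \right)}]:  2 A = -4
Solving: A = -2.
Check against the point condition:
  u(0, 1) = - 2 \sin{\left(2 \right)}  ⟹  A \sin{\left(2 \right)} = - 2 \sin{\left(2 \right)}  ✓
Hence u(x, y) = - 2 \sin{\left(2 y \right)}.

Answer: u(x, y) = - 2 \sin{\left(2 y \right)}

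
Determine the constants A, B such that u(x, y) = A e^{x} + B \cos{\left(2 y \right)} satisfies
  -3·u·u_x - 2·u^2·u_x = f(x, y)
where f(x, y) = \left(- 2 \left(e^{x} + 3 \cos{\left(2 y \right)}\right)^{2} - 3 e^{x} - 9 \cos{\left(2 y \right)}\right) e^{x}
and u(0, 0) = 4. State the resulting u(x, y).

Substitute the ansatz u = A e^{x} + B \cos{\left(2 y \right)} into the left-hand side.
Derivatives of the ansatz:
  u_x = A e^{x}
Term by term:
  -3·u·u_x = - 3 A^{2} e^{2 x} - 3 A B e^{x} \cos{\left(2 y \right)}
  -2·u^2·u_x = - 2 A^{3} e^{3 x} - 4 A^{2} B e^{2 x} \cos{\left(2 y \right)} - 2 A B^{2} e^{x} \cos^{2}{\left(2 y \right)}
So the left-hand side equals
  - 2 A^{3} e^{3 x} - 4 A^{2} B e^{2 x} \cos{\left(2 y \right)} - 3 A^{2} e^{2 x} - 2 A B^{2} e^{x} \cos^{2}{\left(2 y \right)} - 3 A B e^{x} \cos{\left(2 y \right)}
This must equal f(x, y) identically; expanded, f = - 2 e^{3 x} - 12 e^{2 x} \cos{\left(2 y \right)} - 3 e^{2 x} - 18 e^{x} \cos^{2}{\left(2 y \right)} - 9 e^{x} \cos{\left(2 y \right)}.
Matching coefficients of the independent functions:
  [e^{x} \cos{\left(2 y \right)}]:  - 3 A B = -9
  [e^{x} \cos^{2}{\left(2 y \right)}]:  - 2 A B^{2} = -18
  [e^{2 x} \cos{\left(2 y \right)}]:  - 4 A^{2} B = -12
  [e^{2 x}]:  - 3 A^{2} = -3
  [e^{3 x}]:  - 2 A^{3} = -2
Solving: A = 1, B = 3.
Check against the point condition:
  u(0, 0) = 4  ⟹  A + B = 4  ✓
Hence u(x, y) = e^{x} + 3 \cos{\left(2 y \right)}.

Answer: u(x, y) = e^{x} + 3 \cos{\left(2 y \right)}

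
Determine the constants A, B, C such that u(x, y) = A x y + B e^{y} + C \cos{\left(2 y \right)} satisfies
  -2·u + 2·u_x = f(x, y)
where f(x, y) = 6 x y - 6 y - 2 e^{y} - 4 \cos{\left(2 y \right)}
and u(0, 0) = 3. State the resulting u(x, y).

Answer: u(x, y) = - 3 x y + e^{y} + 2 \cos{\left(2 y \right)}

Derivation:
Substitute the ansatz u = A x y + B e^{y} + C \cos{\left(2 y \right)} into the left-hand side.
Derivatives of the ansatz:
  u_x = A y
Term by term:
  -2·u = - 2 A x y - 2 B e^{y} - 2 C \cos{\left(2 y \right)}
  2·u_x = 2 A y
So the left-hand side equals
  - 2 A x y + 2 A y - 2 B e^{y} - 2 C \cos{\left(2 y \right)}
This must equal f(x, y) = 6 x y - 6 y - 2 e^{y} - 4 \cos{\left(2 y \right)} identically.
Matching coefficients of the independent functions:
  [y]:  2 A = -6
  [x y]:  - 2 A = 6
  [e^{y}]:  - 2 B = -2
  [\cos{\left(2 y \right)}]:  - 2 C = -4
Solving: A = -3, B = 1, C = 2.
Check against the point condition:
  u(0, 0) = 3  ⟹  B + C = 3  ✓
Hence u(x, y) = - 3 x y + e^{y} + 2 \cos{\left(2 y \right)}.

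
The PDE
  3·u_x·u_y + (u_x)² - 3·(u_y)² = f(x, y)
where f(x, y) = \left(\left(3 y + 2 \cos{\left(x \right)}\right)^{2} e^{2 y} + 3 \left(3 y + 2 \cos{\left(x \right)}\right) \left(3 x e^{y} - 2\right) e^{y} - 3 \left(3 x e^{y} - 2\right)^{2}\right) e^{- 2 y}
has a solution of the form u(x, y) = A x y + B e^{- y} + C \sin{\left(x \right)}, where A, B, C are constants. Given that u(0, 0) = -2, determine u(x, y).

Substitute the ansatz u = A x y + B e^{- y} + C \sin{\left(x \right)} into the left-hand side.
Derivatives of the ansatz:
  u_x = A y + C \cos{\left(x \right)}
  u_y = A x - B e^{- y}
Term by term:
  3·u_x·u_y = 3 A^{2} x y - 3 A B y e^{- y} + 3 A C x \cos{\left(x \right)} - 3 B C e^{- y} \cos{\left(x \right)}
  (u_x)² = A^{2} y^{2} + 2 A C y \cos{\left(x \right)} + C^{2} \cos^{2}{\left(x \right)}
  -3·(u_y)² = - 3 A^{2} x^{2} + 6 A B x e^{- y} - 3 B^{2} e^{- 2 y}
So the left-hand side equals
  - 3 A^{2} x^{2} + 3 A^{2} x y + A^{2} y^{2} + 6 A B x e^{- y} - 3 A B y e^{- y} + 3 A C x \cos{\left(x \right)} + 2 A C y \cos{\left(x \right)} - 3 B^{2} e^{- 2 y} - 3 B C e^{- y} \cos{\left(x \right)} + C^{2} \cos^{2}{\left(x \right)}
This must equal f(x, y) identically; expanded, f = - 27 x^{2} + 27 x y + 18 x \cos{\left(x \right)} + 36 x e^{- y} + 9 y^{2} + 12 y \cos{\left(x \right)} - 18 y e^{- y} + 4 \cos^{2}{\left(x \right)} - 12 e^{- y} \cos{\left(x \right)} - 12 e^{- 2 y}.
Matching coefficients of the independent functions:
  [x^{2}]:  - 3 A^{2} = -27
  [y^{2}]:  A^{2} = 9
  [x y]:  3 A^{2} = 27
  [x e^{- y}]:  6 A B = 36
  [x \cos{\left(x \right)}]:  3 A C = 18
  [y e^{- y}]:  - 3 A B = -18
  [y \cos{\left(x \right)}]:  2 A C = 12
  [e^{- y} \cos{\left(x \right)}]:  - 3 B C = -12
  [e^{- 2 y}]:  - 3 B^{2} = -12
  [\cos^{2}{\left(x \right)}]:  C^{2} = 4
These equations allow (A, B, C) = (-3, -2, -2) or (3, 2, 2).
Impose the point condition(s):
  u(0, 0) = -2  ⟹  B = -2
Only A = -3, B = -2, C = -2 satisfies everything.
Hence u(x, y) = - 3 x y - 2 \sin{\left(x \right)} - 2 e^{- y}.

Answer: u(x, y) = - 3 x y - 2 \sin{\left(x \right)} - 2 e^{- y}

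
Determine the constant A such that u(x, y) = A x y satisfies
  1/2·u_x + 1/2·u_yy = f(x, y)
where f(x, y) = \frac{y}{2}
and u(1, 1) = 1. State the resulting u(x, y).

Substitute the ansatz u = A x y into the left-hand side.
Derivatives of the ansatz:
  u_x = A y
  u_yy = 0
Term by term:
  1/2·u_x = \frac{A y}{2}
  1/2·u_yy = 0
So the left-hand side equals
  \frac{A y}{2}
This must equal f(x, y) = \frac{y}{2} identically.
Matching coefficients of the independent functions:
  [y]:  \frac{A}{2} = \frac{1}{2}
Solving: A = 1.
Check against the point condition:
  u(1, 1) = 1  ⟹  A = 1  ✓
Hence u(x, y) = x y.

Answer: u(x, y) = x y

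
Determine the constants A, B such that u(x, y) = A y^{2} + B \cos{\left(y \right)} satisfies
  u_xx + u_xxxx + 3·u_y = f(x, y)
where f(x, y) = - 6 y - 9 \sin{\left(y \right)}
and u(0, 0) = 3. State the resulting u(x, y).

Substitute the ansatz u = A y^{2} + B \cos{\left(y \right)} into the left-hand side.
Derivatives of the ansatz:
  u_xx = 0
  u_xxxx = 0
  u_y = 2 A y - B \sin{\left(y \right)}
Term by term:
  u_xx = 0
  u_xxxx = 0
  3·u_y = 6 A y - 3 B \sin{\left(y \right)}
So the left-hand side equals
  6 A y - 3 B \sin{\left(y \right)}
This must equal f(x, y) = - 6 y - 9 \sin{\left(y \right)} identically.
Matching coefficients of the independent functions:
  [y]:  6 A = -6
  [\sin{\left(y \right)}]:  - 3 B = -9
Solving: A = -1, B = 3.
Check against the point condition:
  u(0, 0) = 3  ⟹  B = 3  ✓
Hence u(x, y) = - y^{2} + 3 \cos{\left(y \right)}.

Answer: u(x, y) = - y^{2} + 3 \cos{\left(y \right)}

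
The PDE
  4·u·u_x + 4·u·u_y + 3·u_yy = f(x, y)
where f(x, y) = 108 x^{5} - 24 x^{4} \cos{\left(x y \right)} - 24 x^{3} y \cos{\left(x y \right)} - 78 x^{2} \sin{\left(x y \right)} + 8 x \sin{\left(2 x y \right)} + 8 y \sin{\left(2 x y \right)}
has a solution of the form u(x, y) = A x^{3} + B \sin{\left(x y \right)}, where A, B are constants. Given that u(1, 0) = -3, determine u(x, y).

Substitute the ansatz u = A x^{3} + B \sin{\left(x y \right)} into the left-hand side.
Derivatives of the ansatz:
  u_x = 3 A x^{2} + B y \cos{\left(x y \right)}
  u_y = B x \cos{\left(x y \right)}
  u_yy = - B x^{2} \sin{\left(x y \right)}
Term by term:
  4·u·u_x = 12 A^{2} x^{5} + 4 A B x^{3} y \cos{\left(x y \right)} + 12 A B x^{2} \sin{\left(x y \right)} + 4 B^{2} y \sin{\left(x y \right)} \cos{\left(x y \right)}
  4·u·u_y = 4 A B x^{4} \cos{\left(x y \right)} + 4 B^{2} x \sin{\left(x y \right)} \cos{\left(x y \right)}
  3·u_yy = - 3 B x^{2} \sin{\left(x y \right)}
So the left-hand side equals
  12 A^{2} x^{5} + 4 A B x^{4} \cos{\left(x y \right)} + 4 A B x^{3} y \cos{\left(x y \right)} + 12 A B x^{2} \sin{\left(x y \right)} + 4 B^{2} x \sin{\left(x y \right)} \cos{\left(x y \right)} + 4 B^{2} y \sin{\left(x y \right)} \cos{\left(x y \right)} - 3 B x^{2} \sin{\left(x y \right)}
This must equal f(x, y) identically; expanded, f = 108 x^{5} - 24 x^{4} \cos{\left(x y \right)} - 24 x^{3} y \cos{\left(x y \right)} - 78 x^{2} \sin{\left(x y \right)} + 16 x \sin{\left(x y \right)} \cos{\left(x y \right)} + 16 y \sin{\left(x y \right)} \cos{\left(x y \right)}.
Matching coefficients of the independent functions:
  [x^{5}]:  12 A^{2} = 108
  [x^{2} \sin{\left(x y \right)}]:  12 A B - 3 B = -78
  [x^{4} \cos{\left(x y \right)}, x^{3} y \cos{\left(x y \right)}]:  4 A B = -24
  [x \sin{\left(x y \right)} \cos{\left(x y \right)}, y \sin{\left(x y \right)} \cos{\left(x y \right)}]:  4 B^{2} = 16
Solving: A = -3, B = 2.
Check against the point condition:
  u(1, 0) = -3  ⟹  A = -3  ✓
Hence u(x, y) = - 3 x^{3} + 2 \sin{\left(x y \right)}.

Answer: u(x, y) = - 3 x^{3} + 2 \sin{\left(x y \right)}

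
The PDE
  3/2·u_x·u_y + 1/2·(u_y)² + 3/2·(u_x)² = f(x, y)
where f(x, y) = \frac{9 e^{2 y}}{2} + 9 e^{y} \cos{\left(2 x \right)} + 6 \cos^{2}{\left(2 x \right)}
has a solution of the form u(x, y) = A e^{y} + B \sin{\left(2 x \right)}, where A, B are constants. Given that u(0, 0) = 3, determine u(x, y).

Answer: u(x, y) = 3 e^{y} + \sin{\left(2 x \right)}

Derivation:
Substitute the ansatz u = A e^{y} + B \sin{\left(2 x \right)} into the left-hand side.
Derivatives of the ansatz:
  u_x = 2 B \cos{\left(2 x \right)}
  u_y = A e^{y}
Term by term:
  3/2·u_x·u_y = 3 A B e^{y} \cos{\left(2 x \right)}
  1/2·(u_y)² = \frac{A^{2} e^{2 y}}{2}
  3/2·(u_x)² = 6 B^{2} \cos^{2}{\left(2 x \right)}
So the left-hand side equals
  \frac{A^{2} e^{2 y}}{2} + 3 A B e^{y} \cos{\left(2 x \right)} + 6 B^{2} \cos^{2}{\left(2 x \right)}
This must equal f(x, y) = \frac{9 e^{2 y}}{2} + 9 e^{y} \cos{\left(2 x \right)} + 6 \cos^{2}{\left(2 x \right)} identically.
Matching coefficients of the independent functions:
  [e^{y} \cos{\left(2 x \right)}]:  3 A B = 9
  [e^{2 y}]:  \frac{A^{2}}{2} = \frac{9}{2}
  [\cos^{2}{\left(2 x \right)}]:  6 B^{2} = 6
These equations allow (A, B) = (-3, -1) or (3, 1).
Impose the point condition(s):
  u(0, 0) = 3  ⟹  A = 3
Only A = 3, B = 1 satisfies everything.
Hence u(x, y) = 3 e^{y} + \sin{\left(2 x \right)}.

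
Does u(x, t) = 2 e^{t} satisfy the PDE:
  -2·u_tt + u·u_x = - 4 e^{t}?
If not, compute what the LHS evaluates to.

Evaluate each term of the left-hand side for u = 2 e^{t}.
Derivatives:
  u_tt = 2 e^{t}
  u_x = 0
Terms:
  -2·u_tt = - 4 e^{t}
  u·u_x = 0
Sum: LHS = - 4 e^{t}
This is exactly the given right-hand side, so u is a solution.

Answer: Yes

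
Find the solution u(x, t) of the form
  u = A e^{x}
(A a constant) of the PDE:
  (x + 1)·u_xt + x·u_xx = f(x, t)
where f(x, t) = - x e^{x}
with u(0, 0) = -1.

Substitute the ansatz u = A e^{x} into the left-hand side.
Derivatives of the ansatz:
  u_xt = 0
  u_xx = A e^{x}
Term by term:
  (x + 1)·u_xt = 0
  x·u_xx = A x e^{x}
So the left-hand side equals
  A x e^{x}
This must equal f(x, t) = - x e^{x} identically.
Matching coefficients of the independent functions:
  [x e^{x}]:  A = -1
Solving: A = -1.
Check against the point condition:
  u(0, 0) = -1  ⟹  A = -1  ✓
Hence u(x, t) = - e^{x}.

Answer: u(x, t) = - e^{x}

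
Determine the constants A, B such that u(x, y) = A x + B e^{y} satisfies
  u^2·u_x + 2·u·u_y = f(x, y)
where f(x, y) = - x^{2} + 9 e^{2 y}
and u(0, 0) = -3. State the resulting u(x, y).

Substitute the ansatz u = A x + B e^{y} into the left-hand side.
Derivatives of the ansatz:
  u_x = A
  u_y = B e^{y}
Term by term:
  u^2·u_x = A^{3} x^{2} + 2 A^{2} B x e^{y} + A B^{2} e^{2 y}
  2·u·u_y = 2 A B x e^{y} + 2 B^{2} e^{2 y}
So the left-hand side equals
  A^{3} x^{2} + 2 A^{2} B x e^{y} + A B^{2} e^{2 y} + 2 A B x e^{y} + 2 B^{2} e^{2 y}
This must equal f(x, y) = - x^{2} + 9 e^{2 y} identically.
Matching coefficients of the independent functions:
  [x^{2}]:  A^{3} = -1
  [x e^{y}]:  2 A^{2} B + 2 A B = 0
  [e^{2 y}]:  A B^{2} + 2 B^{2} = 9
These equations allow (A, B) = (-1, -3) or (-1, 3).
Impose the point condition(s):
  u(0, 0) = -3  ⟹  B = -3
Only A = -1, B = -3 satisfies everything.
Hence u(x, y) = - x - 3 e^{y}.

Answer: u(x, y) = - x - 3 e^{y}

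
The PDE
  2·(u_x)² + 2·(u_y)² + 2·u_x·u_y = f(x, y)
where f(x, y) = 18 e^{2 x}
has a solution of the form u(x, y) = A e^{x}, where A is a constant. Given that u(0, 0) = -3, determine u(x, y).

Substitute the ansatz u = A e^{x} into the left-hand side.
Derivatives of the ansatz:
  u_x = A e^{x}
  u_y = 0
Term by term:
  2·(u_x)² = 2 A^{2} e^{2 x}
  2·(u_y)² = 0
  2·u_x·u_y = 0
So the left-hand side equals
  2 A^{2} e^{2 x}
This must equal f(x, y) = 18 e^{2 x} identically.
Matching coefficients of the independent functions:
  [e^{2 x}]:  2 A^{2} = 18
These equations allow (A) = (-3) or (3).
Impose the point condition(s):
  u(0, 0) = -3  ⟹  A = -3
Only A = -3 satisfies everything.
Hence u(x, y) = - 3 e^{x}.

Answer: u(x, y) = - 3 e^{x}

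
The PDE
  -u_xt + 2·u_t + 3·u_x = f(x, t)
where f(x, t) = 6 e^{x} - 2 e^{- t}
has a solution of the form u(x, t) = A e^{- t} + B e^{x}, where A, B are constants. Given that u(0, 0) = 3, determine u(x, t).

Answer: u(x, t) = 2 e^{x} + e^{- t}

Derivation:
Substitute the ansatz u = A e^{- t} + B e^{x} into the left-hand side.
Derivatives of the ansatz:
  u_xt = 0
  u_t = - A e^{- t}
  u_x = B e^{x}
Term by term:
  -u_xt = 0
  2·u_t = - 2 A e^{- t}
  3·u_x = 3 B e^{x}
So the left-hand side equals
  - 2 A e^{- t} + 3 B e^{x}
This must equal f(x, t) = 6 e^{x} - 2 e^{- t} identically.
Matching coefficients of the independent functions:
  [e^{- t}]:  - 2 A = -2
  [e^{x}]:  3 B = 6
Solving: A = 1, B = 2.
Check against the point condition:
  u(0, 0) = 3  ⟹  A + B = 3  ✓
Hence u(x, t) = 2 e^{x} + e^{- t}.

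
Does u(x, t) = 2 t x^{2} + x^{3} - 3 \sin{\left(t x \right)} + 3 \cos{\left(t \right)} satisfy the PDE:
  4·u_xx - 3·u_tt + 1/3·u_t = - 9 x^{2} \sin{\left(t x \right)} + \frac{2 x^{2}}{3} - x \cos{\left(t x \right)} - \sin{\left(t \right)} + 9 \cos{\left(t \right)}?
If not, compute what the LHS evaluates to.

Evaluate each term of the left-hand side for u = 2 t x^{2} + x^{3} - 3 \sin{\left(t x \right)} + 3 \cos{\left(t \right)}.
Derivatives:
  u_xx = 3 t^{2} \sin{\left(t x \right)} + 4 t + 6 x
  u_tt = 3 x^{2} \sin{\left(t x \right)} - 3 \cos{\left(t \right)}
  u_t = 2 x^{2} - 3 x \cos{\left(t x \right)} - 3 \sin{\left(t \right)}
Terms:
  4·u_xx = 12 t^{2} \sin{\left(t x \right)} + 16 t + 24 x
  -3·u_tt = - 9 x^{2} \sin{\left(t x \right)} + 9 \cos{\left(t \right)}
  1/3·u_t = \frac{2 x^{2}}{3} - x \cos{\left(t x \right)} - \sin{\left(t \right)}
Sum: LHS = 12 t^{2} \sin{\left(t x \right)} + 16 t - 9 x^{2} \sin{\left(t x \right)} + \frac{2 x^{2}}{3} - x \cos{\left(t x \right)} + 24 x - \sin{\left(t \right)} + 9 \cos{\left(t \right)}
Given right-hand side: - 9 x^{2} \sin{\left(t x \right)} + \frac{2 x^{2}}{3} - x \cos{\left(t x \right)} - \sin{\left(t \right)} + 9 \cos{\left(t \right)}. Difference LHS − RHS = 12 t^{2} \sin{\left(t x \right)} + 16 t + 24 x ≠ 0, so u is not a solution.

Answer: No, the LHS evaluates to 12 t^{2} \sin{\left(t x \right)} + 16 t - 9 x^{2} \sin{\left(t x \right)} + \frac{2 x^{2}}{3} - x \cos{\left(t x \right)} + 24 x - \sin{\left(t \right)} + 9 \cos{\left(t \right)}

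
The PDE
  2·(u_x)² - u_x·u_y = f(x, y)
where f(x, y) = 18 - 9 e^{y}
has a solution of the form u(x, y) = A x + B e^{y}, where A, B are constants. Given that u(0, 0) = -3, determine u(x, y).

Substitute the ansatz u = A x + B e^{y} into the left-hand side.
Derivatives of the ansatz:
  u_x = A
  u_y = B e^{y}
Term by term:
  2·(u_x)² = 2 A^{2}
  -u_x·u_y = - A B e^{y}
So the left-hand side equals
  2 A^{2} - A B e^{y}
This must equal f(x, y) = 18 - 9 e^{y} identically.
Matching coefficients of the independent functions:
  [constant term]:  2 A^{2} = 18
  [e^{y}]:  - A B = -9
These equations allow (A, B) = (-3, -3) or (3, 3).
Impose the point condition(s):
  u(0, 0) = -3  ⟹  B = -3
Only A = -3, B = -3 satisfies everything.
Hence u(x, y) = - 3 x - 3 e^{y}.

Answer: u(x, y) = - 3 x - 3 e^{y}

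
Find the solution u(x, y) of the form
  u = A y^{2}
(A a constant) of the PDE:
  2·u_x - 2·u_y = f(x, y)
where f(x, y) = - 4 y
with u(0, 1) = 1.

Answer: u(x, y) = y^{2}

Derivation:
Substitute the ansatz u = A y^{2} into the left-hand side.
Derivatives of the ansatz:
  u_x = 0
  u_y = 2 A y
Term by term:
  2·u_x = 0
  -2·u_y = - 4 A y
So the left-hand side equals
  - 4 A y
This must equal f(x, y) = - 4 y identically.
Matching coefficients of the independent functions:
  [y]:  - 4 A = -4
Solving: A = 1.
Check against the point condition:
  u(0, 1) = 1  ⟹  A = 1  ✓
Hence u(x, y) = y^{2}.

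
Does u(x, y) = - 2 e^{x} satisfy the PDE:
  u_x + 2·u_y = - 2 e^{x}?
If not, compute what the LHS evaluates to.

Evaluate each term of the left-hand side for u = - 2 e^{x}.
Derivatives:
  u_x = - 2 e^{x}
  u_y = 0
Terms:
  u_x = - 2 e^{x}
  2·u_y = 0
Sum: LHS = - 2 e^{x}
This is exactly the given right-hand side, so u is a solution.

Answer: Yes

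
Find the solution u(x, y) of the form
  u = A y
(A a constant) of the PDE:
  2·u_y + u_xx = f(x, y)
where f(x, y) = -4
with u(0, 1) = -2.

Answer: u(x, y) = - 2 y

Derivation:
Substitute the ansatz u = A y into the left-hand side.
Derivatives of the ansatz:
  u_y = A
  u_xx = 0
Term by term:
  2·u_y = 2 A
  u_xx = 0
So the left-hand side equals
  2 A
This must equal f(x, y) = -4 identically.
Matching coefficients of the independent functions:
  [constant term]:  2 A = -4
Solving: A = -2.
Check against the point condition:
  u(0, 1) = -2  ⟹  A = -2  ✓
Hence u(x, y) = - 2 y.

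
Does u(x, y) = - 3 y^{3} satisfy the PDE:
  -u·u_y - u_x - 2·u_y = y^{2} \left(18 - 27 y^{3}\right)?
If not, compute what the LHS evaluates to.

Answer: Yes

Derivation:
Evaluate each term of the left-hand side for u = - 3 y^{3}.
Derivatives:
  u_y = - 9 y^{2}
  u_x = 0
Terms:
  -u·u_y = - 27 y^{5}
  -u_x = 0
  -2·u_y = 18 y^{2}
Sum: LHS = y^{2} \left(18 - 27 y^{3}\right)
This is exactly the given right-hand side, so u is a solution.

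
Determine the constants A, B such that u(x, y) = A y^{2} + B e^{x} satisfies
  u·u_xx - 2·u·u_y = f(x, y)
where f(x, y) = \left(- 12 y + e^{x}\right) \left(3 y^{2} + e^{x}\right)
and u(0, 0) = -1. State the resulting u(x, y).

Substitute the ansatz u = A y^{2} + B e^{x} into the left-hand side.
Derivatives of the ansatz:
  u_xx = B e^{x}
  u_y = 2 A y
Term by term:
  u·u_xx = A B y^{2} e^{x} + B^{2} e^{2 x}
  -2·u·u_y = - 4 A^{2} y^{3} - 4 A B y e^{x}
So the left-hand side equals
  - 4 A^{2} y^{3} + A B y^{2} e^{x} - 4 A B y e^{x} + B^{2} e^{2 x}
This must equal f(x, y) identically; expanded, f = - 36 y^{3} + 3 y^{2} e^{x} - 12 y e^{x} + e^{2 x}.
Matching coefficients of the independent functions:
  [y^{3}]:  - 4 A^{2} = -36
  [y e^{x}]:  - 4 A B = -12
  [y^{2} e^{x}]:  A B = 3
  [e^{2 x}]:  B^{2} = 1
These equations allow (A, B) = (-3, -1) or (3, 1).
Impose the point condition(s):
  u(0, 0) = -1  ⟹  B = -1
Only A = -3, B = -1 satisfies everything.
Hence u(x, y) = - 3 y^{2} - e^{x}.

Answer: u(x, y) = - 3 y^{2} - e^{x}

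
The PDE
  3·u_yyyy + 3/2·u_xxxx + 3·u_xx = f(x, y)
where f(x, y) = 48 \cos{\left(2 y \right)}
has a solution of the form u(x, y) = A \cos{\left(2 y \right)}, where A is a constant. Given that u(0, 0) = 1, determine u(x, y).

Substitute the ansatz u = A \cos{\left(2 y \right)} into the left-hand side.
Derivatives of the ansatz:
  u_yyyy = 16 A \cos{\left(2 y \right)}
  u_xxxx = 0
  u_xx = 0
Term by term:
  3·u_yyyy = 48 A \cos{\left(2 y \right)}
  3/2·u_xxxx = 0
  3·u_xx = 0
So the left-hand side equals
  48 A \cos{\left(2 y \right)}
This must equal f(x, y) = 48 \cos{\left(2 y \right)} identically.
Matching coefficients of the independent functions:
  [\cos{\left(2 y \right)}]:  48 A = 48
Solving: A = 1.
Check against the point condition:
  u(0, 0) = 1  ⟹  A = 1  ✓
Hence u(x, y) = \cos{\left(2 y \right)}.

Answer: u(x, y) = \cos{\left(2 y \right)}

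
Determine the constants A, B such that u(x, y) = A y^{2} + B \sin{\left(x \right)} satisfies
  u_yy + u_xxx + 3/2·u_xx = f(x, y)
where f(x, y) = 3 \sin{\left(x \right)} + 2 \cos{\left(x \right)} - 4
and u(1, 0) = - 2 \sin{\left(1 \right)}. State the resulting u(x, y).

Substitute the ansatz u = A y^{2} + B \sin{\left(x \right)} into the left-hand side.
Derivatives of the ansatz:
  u_yy = 2 A
  u_xxx = - B \cos{\left(x \right)}
  u_xx = - B \sin{\left(x \right)}
Term by term:
  u_yy = 2 A
  u_xxx = - B \cos{\left(x \right)}
  3/2·u_xx = - \frac{3 B \sin{\left(x \right)}}{2}
So the left-hand side equals
  2 A - \frac{3 B \sin{\left(x \right)}}{2} - B \cos{\left(x \right)}
This must equal f(x, y) = 3 \sin{\left(x \right)} + 2 \cos{\left(x \right)} - 4 identically.
Matching coefficients of the independent functions:
  [constant term]:  2 A = -4
  [\sin{\left(x \right)}]:  - \frac{3 B}{2} = 3
  [\cos{\left(x \right)}]:  - B = 2
Solving: A = -2, B = -2.
Check against the point condition:
  u(1, 0) = - 2 \sin{\left(1 \right)}  ⟹  B \sin{\left(1 \right)} = - 2 \sin{\left(1 \right)}  ✓
Hence u(x, y) = - 2 y^{2} - 2 \sin{\left(x \right)}.

Answer: u(x, y) = - 2 y^{2} - 2 \sin{\left(x \right)}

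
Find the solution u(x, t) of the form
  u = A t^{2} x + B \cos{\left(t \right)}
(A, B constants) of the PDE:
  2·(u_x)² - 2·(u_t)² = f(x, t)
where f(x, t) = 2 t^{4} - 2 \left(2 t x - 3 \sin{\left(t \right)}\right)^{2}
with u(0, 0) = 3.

Substitute the ansatz u = A t^{2} x + B \cos{\left(t \right)} into the left-hand side.
Derivatives of the ansatz:
  u_x = A t^{2}
  u_t = 2 A t x - B \sin{\left(t \right)}
Term by term:
  2·(u_x)² = 2 A^{2} t^{4}
  -2·(u_t)² = - 8 A^{2} t^{2} x^{2} + 8 A B t x \sin{\left(t \right)} - 2 B^{2} \sin^{2}{\left(t \right)}
So the left-hand side equals
  2 A^{2} t^{4} - 8 A^{2} t^{2} x^{2} + 8 A B t x \sin{\left(t \right)} - 2 B^{2} \sin^{2}{\left(t \right)}
This must equal f(x, t) identically; expanded, f = 2 t^{4} - 8 t^{2} x^{2} + 24 t x \sin{\left(t \right)} - 18 \sin^{2}{\left(t \right)}.
Matching coefficients of the independent functions:
  [t^{4}]:  2 A^{2} = 2
  [t^{2} x^{2}]:  - 8 A^{2} = -8
  [t x \sin{\left(t \right)}]:  8 A B = 24
  [\sin^{2}{\left(t \right)}]:  - 2 B^{2} = -18
These equations allow (A, B) = (-1, -3) or (1, 3).
Impose the point condition(s):
  u(0, 0) = 3  ⟹  B = 3
Only A = 1, B = 3 satisfies everything.
Hence u(x, t) = t^{2} x + 3 \cos{\left(t \right)}.

Answer: u(x, t) = t^{2} x + 3 \cos{\left(t \right)}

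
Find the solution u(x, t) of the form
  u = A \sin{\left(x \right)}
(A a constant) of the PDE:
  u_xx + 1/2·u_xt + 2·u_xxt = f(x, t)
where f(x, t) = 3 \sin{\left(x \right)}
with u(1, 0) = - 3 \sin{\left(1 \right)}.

Substitute the ansatz u = A \sin{\left(x \right)} into the left-hand side.
Derivatives of the ansatz:
  u_xx = - A \sin{\left(x \right)}
  u_xt = 0
  u_xxt = 0
Term by term:
  u_xx = - A \sin{\left(x \right)}
  1/2·u_xt = 0
  2·u_xxt = 0
So the left-hand side equals
  - A \sin{\left(x \right)}
This must equal f(x, t) = 3 \sin{\left(x \right)} identically.
Matching coefficients of the independent functions:
  [\sin{\left(x \right)}]:  - A = 3
Solving: A = -3.
Check against the point condition:
  u(1, 0) = - 3 \sin{\left(1 \right)}  ⟹  A \sin{\left(1 \right)} = - 3 \sin{\left(1 \right)}  ✓
Hence u(x, t) = - 3 \sin{\left(x \right)}.

Answer: u(x, t) = - 3 \sin{\left(x \right)}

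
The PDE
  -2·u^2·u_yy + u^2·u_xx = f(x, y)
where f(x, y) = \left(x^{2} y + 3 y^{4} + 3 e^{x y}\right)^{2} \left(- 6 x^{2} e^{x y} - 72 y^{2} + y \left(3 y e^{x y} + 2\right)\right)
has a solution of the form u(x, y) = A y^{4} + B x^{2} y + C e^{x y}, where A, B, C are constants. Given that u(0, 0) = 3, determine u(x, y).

Substitute the ansatz u = A y^{4} + B x^{2} y + C e^{x y} into the left-hand side.
Derivatives of the ansatz:
  u_yy = 12 A y^{2} + C x^{2} e^{x y}
  u_xx = 2 B y + C y^{2} e^{x y}
Term by term:
  -2·u^2·u_yy = - 24 A^{3} y^{10} - 48 A^{2} B x^{2} y^{7} - 2 A^{2} C x^{2} y^{8} e^{x y} - 48 A^{2} C y^{6} e^{x y} - 24 A B^{2} x^{4} y^{4} - 4 A B C x^{4} y^{5} e^{x y} - 48 A B C x^{2} y^{3} e^{x y} - 4 A C^{2} x^{2} y^{4} e^{2 x y} - 24 A C^{2} y^{2} e^{2 x y} - 2 B^{2} C x^{6} y^{2} e^{x y} - 4 B C^{2} x^{4} y e^{2 x y} - 2 C^{3} x^{2} e^{3 x y}
  u^2·u_xx = 2 A^{2} B y^{9} + A^{2} C y^{10} e^{x y} + 4 A B^{2} x^{2} y^{6} + 2 A B C x^{2} y^{7} e^{x y} + 4 A B C y^{5} e^{x y} + 2 A C^{2} y^{6} e^{2 x y} + 2 B^{3} x^{4} y^{3} + B^{2} C x^{4} y^{4} e^{x y} + 4 B^{2} C x^{2} y^{2} e^{x y} + 2 B C^{2} x^{2} y^{3} e^{2 x y} + 2 B C^{2} y e^{2 x y} + C^{3} y^{2} e^{3 x y}
So the left-hand side equals
  - 24 A^{3} y^{10} - 48 A^{2} B x^{2} y^{7} + 2 A^{2} B y^{9} - 2 A^{2} C x^{2} y^{8} e^{x y} + A^{2} C y^{10} e^{x y} - 48 A^{2} C y^{6} e^{x y} - 24 A B^{2} x^{4} y^{4} + 4 A B^{2} x^{2} y^{6} - 4 A B C x^{4} y^{5} e^{x y} + 2 A B C x^{2} y^{7} e^{x y} - 48 A B C x^{2} y^{3} e^{x y} + 4 A B C y^{5} e^{x y} - 4 A C^{2} x^{2} y^{4} e^{2 x y} + 2 A C^{2} y^{6} e^{2 x y} - 24 A C^{2} y^{2} e^{2 x y} + 2 B^{3} x^{4} y^{3} - 2 B^{2} C x^{6} y^{2} e^{x y} + B^{2} C x^{4} y^{4} e^{x y} + 4 B^{2} C x^{2} y^{2} e^{x y} - 4 B C^{2} x^{4} y e^{2 x y} + 2 B C^{2} x^{2} y^{3} e^{2 x y} + 2 B C^{2} y e^{2 x y} - 2 C^{3} x^{2} e^{3 x y} + C^{3} y^{2} e^{3 x y}
This must equal f(x, y) identically; expanded, f = - 6 x^{6} y^{2} e^{x y} - 36 x^{4} y^{5} e^{x y} + 3 x^{4} y^{4} e^{x y} - 72 x^{4} y^{4} + 2 x^{4} y^{3} - 36 x^{4} y e^{2 x y} - 54 x^{2} y^{8} e^{x y} + 18 x^{2} y^{7} e^{x y} - 432 x^{2} y^{7} + 12 x^{2} y^{6} - 108 x^{2} y^{4} e^{2 x y} + 18 x^{2} y^{3} e^{2 x y} - 432 x^{2} y^{3} e^{x y} + 12 x^{2} y^{2} e^{x y} - 54 x^{2} e^{3 x y} + 27 y^{10} e^{x y} - 648 y^{10} + 18 y^{9} + 54 y^{6} e^{2 x y} - 1296 y^{6} e^{x y} + 36 y^{5} e^{x y} + 27 y^{2} e^{3 x y} - 648 y^{2} e^{2 x y} + 18 y e^{2 x y}.
Matching coefficients of the independent functions:
(each divided by its leading coefficient; functions giving the same equation are listed together)
  [y^{9}, x^{2} y^{7}]:  A^{2} B - 9 = 0
  [y^{10}]:  A^{3} - 27 = 0
  [x^{2} y^{6}, x^{4} y^{4}]:  A B^{2} - 3 = 0
  [x^{2} e^{3 x y}, y^{2} e^{3 x y}]:  C^{3} - 27 = 0
  [x^{4} y^{3}]:  B^{3} - 1 = 0
  [y e^{2 x y}, x^{2} y^{3} e^{2 x y}, x^{4} y e^{2 x y}]:  B C^{2} - 9 = 0
  [y^{2} e^{2 x y}, y^{6} e^{2 x y}, x^{2} y^{4} e^{2 x y}]:  A C^{2} - 27 = 0
  [y^{5} e^{x y}, x^{2} y^{3} e^{x y}, x^{2} y^{7} e^{x y}, …]:  A B C - 9 = 0
  [y^{6} e^{x y}, y^{10} e^{x y}, x^{2} y^{8} e^{x y}]:  A^{2} C - 27 = 0
  [x^{2} y^{2} e^{x y}, x^{4} y^{4} e^{x y}, x^{6} y^{2} e^{x y}]:  B^{2} C - 3 = 0
Solving: A = 3, B = 1, C = 3.
Check against the point condition:
  u(0, 0) = 3  ⟹  C = 3  ✓
Hence u(x, y) = x^{2} y + 3 y^{4} + 3 e^{x y}.

Answer: u(x, y) = x^{2} y + 3 y^{4} + 3 e^{x y}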